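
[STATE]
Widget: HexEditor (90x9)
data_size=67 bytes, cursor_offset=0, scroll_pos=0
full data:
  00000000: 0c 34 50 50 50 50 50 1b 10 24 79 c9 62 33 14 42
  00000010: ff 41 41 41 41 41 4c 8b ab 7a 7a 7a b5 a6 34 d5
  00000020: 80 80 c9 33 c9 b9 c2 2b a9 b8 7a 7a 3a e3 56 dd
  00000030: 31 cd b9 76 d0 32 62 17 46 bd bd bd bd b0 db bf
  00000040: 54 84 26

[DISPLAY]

00000000  0C 34 50 50 50 50 50 1b  10 24 79 c9 62 33 14 42  |.4PPPPP..$y.b3.B|            
00000010  ff 41 41 41 41 41 4c 8b  ab 7a 7a 7a b5 a6 34 d5  |.AAAAAL..zzz..4.|            
00000020  80 80 c9 33 c9 b9 c2 2b  a9 b8 7a 7a 3a e3 56 dd  |...3...+..zz:.V.|            
00000030  31 cd b9 76 d0 32 62 17  46 bd bd bd bd b0 db bf  |1..v.2b.F.......|            
00000040  54 84 26                                          |T.&             |            
                                                                                          
                                                                                          
                                                                                          
                                                                                          


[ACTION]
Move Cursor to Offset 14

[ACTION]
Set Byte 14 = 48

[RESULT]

00000000  0c 34 50 50 50 50 50 1b  10 24 79 c9 62 33 48 42  |.4PPPPP..$y.b3HB|            
00000010  ff 41 41 41 41 41 4c 8b  ab 7a 7a 7a b5 a6 34 d5  |.AAAAAL..zzz..4.|            
00000020  80 80 c9 33 c9 b9 c2 2b  a9 b8 7a 7a 3a e3 56 dd  |...3...+..zz:.V.|            
00000030  31 cd b9 76 d0 32 62 17  46 bd bd bd bd b0 db bf  |1..v.2b.F.......|            
00000040  54 84 26                                          |T.&             |            
                                                                                          
                                                                                          
                                                                                          
                                                                                          


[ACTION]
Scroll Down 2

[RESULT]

00000020  80 80 c9 33 c9 b9 c2 2b  a9 b8 7a 7a 3a e3 56 dd  |...3...+..zz:.V.|            
00000030  31 cd b9 76 d0 32 62 17  46 bd bd bd bd b0 db bf  |1..v.2b.F.......|            
00000040  54 84 26                                          |T.&             |            
                                                                                          
                                                                                          
                                                                                          
                                                                                          
                                                                                          
                                                                                          


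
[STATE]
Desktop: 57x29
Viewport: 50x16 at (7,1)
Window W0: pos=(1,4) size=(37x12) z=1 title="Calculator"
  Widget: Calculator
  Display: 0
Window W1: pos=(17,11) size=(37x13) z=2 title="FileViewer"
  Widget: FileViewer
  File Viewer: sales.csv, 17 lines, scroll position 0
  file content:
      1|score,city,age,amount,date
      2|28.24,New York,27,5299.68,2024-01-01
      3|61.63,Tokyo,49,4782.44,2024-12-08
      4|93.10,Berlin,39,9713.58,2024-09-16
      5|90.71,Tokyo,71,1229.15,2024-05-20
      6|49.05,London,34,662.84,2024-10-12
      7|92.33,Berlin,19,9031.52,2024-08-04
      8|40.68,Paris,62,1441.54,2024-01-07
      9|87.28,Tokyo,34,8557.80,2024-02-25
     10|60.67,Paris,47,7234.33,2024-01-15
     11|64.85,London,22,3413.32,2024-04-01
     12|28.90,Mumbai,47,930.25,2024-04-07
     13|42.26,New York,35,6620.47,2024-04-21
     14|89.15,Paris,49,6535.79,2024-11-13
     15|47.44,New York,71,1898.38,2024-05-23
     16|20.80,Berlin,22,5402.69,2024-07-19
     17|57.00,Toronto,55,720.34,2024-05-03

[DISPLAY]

                                                  
                                                  
                                                  
━━━━━━━━━━━━━━━━━━━━━━━━━━━━━━┓                   
ulator                        ┃                   
──────────────────────────────┨                   
                             0┃                   
───┬───┬───┐                  ┃                   
 8 │ 9 │ ÷ │                  ┃                   
───┼───┼───┤                  ┃                   
 5 │ 6 │ ×┏━━━━━━━━━━━━━━━━━━━━━━━━━━━━━━━━━━━┓   
───┼───┼──┃ FileViewer                        ┃   
 2 │ 3 │ -┠───────────────────────────────────┨   
───┴───┴──┃score,city,age,amount,date        ▲┃   
━━━━━━━━━━┃28.24,New York,27,5299.68,2024-01-█┃   
          ┃61.63,Tokyo,49,4782.44,2024-12-08 ░┃   


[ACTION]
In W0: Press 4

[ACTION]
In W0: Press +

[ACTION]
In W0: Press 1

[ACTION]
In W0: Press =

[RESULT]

                                                  
                                                  
                                                  
━━━━━━━━━━━━━━━━━━━━━━━━━━━━━━┓                   
ulator                        ┃                   
──────────────────────────────┨                   
                             5┃                   
───┬───┬───┐                  ┃                   
 8 │ 9 │ ÷ │                  ┃                   
───┼───┼───┤                  ┃                   
 5 │ 6 │ ×┏━━━━━━━━━━━━━━━━━━━━━━━━━━━━━━━━━━━┓   
───┼───┼──┃ FileViewer                        ┃   
 2 │ 3 │ -┠───────────────────────────────────┨   
───┴───┴──┃score,city,age,amount,date        ▲┃   
━━━━━━━━━━┃28.24,New York,27,5299.68,2024-01-█┃   
          ┃61.63,Tokyo,49,4782.44,2024-12-08 ░┃   


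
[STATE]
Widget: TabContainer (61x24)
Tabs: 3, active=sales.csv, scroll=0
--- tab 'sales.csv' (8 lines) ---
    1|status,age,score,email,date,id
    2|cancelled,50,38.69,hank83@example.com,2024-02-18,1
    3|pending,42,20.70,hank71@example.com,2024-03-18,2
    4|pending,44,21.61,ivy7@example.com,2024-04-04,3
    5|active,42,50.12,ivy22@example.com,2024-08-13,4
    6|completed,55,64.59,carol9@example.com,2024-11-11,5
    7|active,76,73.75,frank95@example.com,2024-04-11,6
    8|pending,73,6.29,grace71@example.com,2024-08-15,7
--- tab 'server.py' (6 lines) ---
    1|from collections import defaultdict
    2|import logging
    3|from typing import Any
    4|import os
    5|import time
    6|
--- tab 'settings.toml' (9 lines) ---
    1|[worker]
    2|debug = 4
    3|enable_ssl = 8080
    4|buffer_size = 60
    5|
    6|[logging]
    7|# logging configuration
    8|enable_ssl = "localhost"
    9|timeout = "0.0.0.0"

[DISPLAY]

[sales.csv]│ server.py │ settings.toml                       
─────────────────────────────────────────────────────────────
status,age,score,email,date,id                               
cancelled,50,38.69,hank83@example.com,2024-02-18,1           
pending,42,20.70,hank71@example.com,2024-03-18,2             
pending,44,21.61,ivy7@example.com,2024-04-04,3               
active,42,50.12,ivy22@example.com,2024-08-13,4               
completed,55,64.59,carol9@example.com,2024-11-11,5           
active,76,73.75,frank95@example.com,2024-04-11,6             
pending,73,6.29,grace71@example.com,2024-08-15,7             
                                                             
                                                             
                                                             
                                                             
                                                             
                                                             
                                                             
                                                             
                                                             
                                                             
                                                             
                                                             
                                                             
                                                             


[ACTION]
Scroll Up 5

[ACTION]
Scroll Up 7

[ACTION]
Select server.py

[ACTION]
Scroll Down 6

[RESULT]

 sales.csv │[server.py]│ settings.toml                       
─────────────────────────────────────────────────────────────
                                                             
                                                             
                                                             
                                                             
                                                             
                                                             
                                                             
                                                             
                                                             
                                                             
                                                             
                                                             
                                                             
                                                             
                                                             
                                                             
                                                             
                                                             
                                                             
                                                             
                                                             
                                                             


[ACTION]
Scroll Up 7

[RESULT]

 sales.csv │[server.py]│ settings.toml                       
─────────────────────────────────────────────────────────────
from collections import defaultdict                          
import logging                                               
from typing import Any                                       
import os                                                    
import time                                                  
                                                             
                                                             
                                                             
                                                             
                                                             
                                                             
                                                             
                                                             
                                                             
                                                             
                                                             
                                                             
                                                             
                                                             
                                                             
                                                             
                                                             


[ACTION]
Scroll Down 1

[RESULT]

 sales.csv │[server.py]│ settings.toml                       
─────────────────────────────────────────────────────────────
import logging                                               
from typing import Any                                       
import os                                                    
import time                                                  
                                                             
                                                             
                                                             
                                                             
                                                             
                                                             
                                                             
                                                             
                                                             
                                                             
                                                             
                                                             
                                                             
                                                             
                                                             
                                                             
                                                             
                                                             


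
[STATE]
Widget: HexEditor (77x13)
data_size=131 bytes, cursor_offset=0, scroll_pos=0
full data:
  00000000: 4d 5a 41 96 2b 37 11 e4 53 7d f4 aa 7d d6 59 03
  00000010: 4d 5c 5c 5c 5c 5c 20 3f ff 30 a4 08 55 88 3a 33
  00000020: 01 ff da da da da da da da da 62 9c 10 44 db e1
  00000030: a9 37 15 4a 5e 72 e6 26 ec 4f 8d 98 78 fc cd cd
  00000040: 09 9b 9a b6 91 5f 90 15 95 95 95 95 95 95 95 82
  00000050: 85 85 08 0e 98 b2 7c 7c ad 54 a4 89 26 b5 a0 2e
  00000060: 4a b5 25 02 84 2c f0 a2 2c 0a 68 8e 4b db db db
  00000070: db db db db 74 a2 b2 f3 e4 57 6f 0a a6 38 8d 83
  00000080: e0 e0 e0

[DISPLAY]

00000000  4D 5a 41 96 2b 37 11 e4  53 7d f4 aa 7d d6 59 03  |MZA.+7..S}..}.Y.
00000010  4d 5c 5c 5c 5c 5c 20 3f  ff 30 a4 08 55 88 3a 33  |M\\\\\ ?.0..U.:3
00000020  01 ff da da da da da da  da da 62 9c 10 44 db e1  |..........b..D..
00000030  a9 37 15 4a 5e 72 e6 26  ec 4f 8d 98 78 fc cd cd  |.7.J^r.&.O..x...
00000040  09 9b 9a b6 91 5f 90 15  95 95 95 95 95 95 95 82  |....._..........
00000050  85 85 08 0e 98 b2 7c 7c  ad 54 a4 89 26 b5 a0 2e  |......||.T..&...
00000060  4a b5 25 02 84 2c f0 a2  2c 0a 68 8e 4b db db db  |J.%..,..,.h.K...
00000070  db db db db 74 a2 b2 f3  e4 57 6f 0a a6 38 8d 83  |....t....Wo..8..
00000080  e0 e0 e0                                          |...             
                                                                             
                                                                             
                                                                             
                                                                             


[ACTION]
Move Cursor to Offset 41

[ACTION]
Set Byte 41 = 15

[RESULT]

00000000  4d 5a 41 96 2b 37 11 e4  53 7d f4 aa 7d d6 59 03  |MZA.+7..S}..}.Y.
00000010  4d 5c 5c 5c 5c 5c 20 3f  ff 30 a4 08 55 88 3a 33  |M\\\\\ ?.0..U.:3
00000020  01 ff da da da da da da  da 15 62 9c 10 44 db e1  |..........b..D..
00000030  a9 37 15 4a 5e 72 e6 26  ec 4f 8d 98 78 fc cd cd  |.7.J^r.&.O..x...
00000040  09 9b 9a b6 91 5f 90 15  95 95 95 95 95 95 95 82  |....._..........
00000050  85 85 08 0e 98 b2 7c 7c  ad 54 a4 89 26 b5 a0 2e  |......||.T..&...
00000060  4a b5 25 02 84 2c f0 a2  2c 0a 68 8e 4b db db db  |J.%..,..,.h.K...
00000070  db db db db 74 a2 b2 f3  e4 57 6f 0a a6 38 8d 83  |....t....Wo..8..
00000080  e0 e0 e0                                          |...             
                                                                             
                                                                             
                                                                             
                                                                             


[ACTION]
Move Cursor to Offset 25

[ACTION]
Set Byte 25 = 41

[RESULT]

00000000  4d 5a 41 96 2b 37 11 e4  53 7d f4 aa 7d d6 59 03  |MZA.+7..S}..}.Y.
00000010  4d 5c 5c 5c 5c 5c 20 3f  ff 41 a4 08 55 88 3a 33  |M\\\\\ ?.A..U.:3
00000020  01 ff da da da da da da  da 15 62 9c 10 44 db e1  |..........b..D..
00000030  a9 37 15 4a 5e 72 e6 26  ec 4f 8d 98 78 fc cd cd  |.7.J^r.&.O..x...
00000040  09 9b 9a b6 91 5f 90 15  95 95 95 95 95 95 95 82  |....._..........
00000050  85 85 08 0e 98 b2 7c 7c  ad 54 a4 89 26 b5 a0 2e  |......||.T..&...
00000060  4a b5 25 02 84 2c f0 a2  2c 0a 68 8e 4b db db db  |J.%..,..,.h.K...
00000070  db db db db 74 a2 b2 f3  e4 57 6f 0a a6 38 8d 83  |....t....Wo..8..
00000080  e0 e0 e0                                          |...             
                                                                             
                                                                             
                                                                             
                                                                             


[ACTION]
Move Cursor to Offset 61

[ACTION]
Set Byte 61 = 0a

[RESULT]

00000000  4d 5a 41 96 2b 37 11 e4  53 7d f4 aa 7d d6 59 03  |MZA.+7..S}..}.Y.
00000010  4d 5c 5c 5c 5c 5c 20 3f  ff 41 a4 08 55 88 3a 33  |M\\\\\ ?.A..U.:3
00000020  01 ff da da da da da da  da 15 62 9c 10 44 db e1  |..........b..D..
00000030  a9 37 15 4a 5e 72 e6 26  ec 4f 8d 98 78 0A cd cd  |.7.J^r.&.O..x...
00000040  09 9b 9a b6 91 5f 90 15  95 95 95 95 95 95 95 82  |....._..........
00000050  85 85 08 0e 98 b2 7c 7c  ad 54 a4 89 26 b5 a0 2e  |......||.T..&...
00000060  4a b5 25 02 84 2c f0 a2  2c 0a 68 8e 4b db db db  |J.%..,..,.h.K...
00000070  db db db db 74 a2 b2 f3  e4 57 6f 0a a6 38 8d 83  |....t....Wo..8..
00000080  e0 e0 e0                                          |...             
                                                                             
                                                                             
                                                                             
                                                                             


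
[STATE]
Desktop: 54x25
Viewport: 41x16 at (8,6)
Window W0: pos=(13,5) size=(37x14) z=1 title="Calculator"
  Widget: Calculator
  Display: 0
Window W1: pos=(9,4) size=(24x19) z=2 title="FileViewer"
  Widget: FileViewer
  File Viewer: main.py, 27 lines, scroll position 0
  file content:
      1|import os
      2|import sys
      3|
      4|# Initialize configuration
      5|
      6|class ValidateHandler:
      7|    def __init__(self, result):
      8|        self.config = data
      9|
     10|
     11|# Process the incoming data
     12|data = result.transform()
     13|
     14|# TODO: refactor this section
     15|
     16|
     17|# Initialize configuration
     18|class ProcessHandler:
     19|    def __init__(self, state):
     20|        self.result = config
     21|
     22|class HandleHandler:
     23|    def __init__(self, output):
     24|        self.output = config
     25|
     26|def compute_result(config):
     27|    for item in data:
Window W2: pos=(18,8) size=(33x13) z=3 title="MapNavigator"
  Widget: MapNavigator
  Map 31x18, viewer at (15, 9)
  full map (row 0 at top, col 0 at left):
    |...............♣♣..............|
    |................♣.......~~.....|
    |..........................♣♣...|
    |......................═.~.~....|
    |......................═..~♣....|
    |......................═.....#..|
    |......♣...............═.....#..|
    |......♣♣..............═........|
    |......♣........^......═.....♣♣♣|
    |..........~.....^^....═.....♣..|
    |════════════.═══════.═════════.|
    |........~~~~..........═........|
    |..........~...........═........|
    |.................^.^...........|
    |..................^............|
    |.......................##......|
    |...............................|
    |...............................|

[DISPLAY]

 ┠──────────────────────┨                
 ┃import os            ▲┃────────────────
 ┃import s┏━━━━━━━━━━━━━━━━━━━━━━━━━━━━━━
 ┃        ┃ MapNavigator                 
 ┃# Initia┠──────────────────────────────
 ┃        ┃......................═.....#.
 ┃class Va┃......♣...............═.....#.
 ┃    def ┃......♣♣..............═.......
 ┃        ┃......♣........^......═.....♣♣
 ┃        ┃..........~....@^^....═.....♣.
 ┃        ┃════════════.═══════.═════════
 ┃# Proces┃........~~~~..........═.......
 ┃data = r┃..........~...........═.......
 ┃        ┃.................^.^..........
 ┃# TODO: ┗━━━━━━━━━━━━━━━━━━━━━━━━━━━━━━
 ┃                     ▼┃                


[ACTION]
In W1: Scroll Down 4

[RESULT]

 ┠──────────────────────┨                
 ┃                     ▲┃────────────────
 ┃class Va┏━━━━━━━━━━━━━━━━━━━━━━━━━━━━━━
 ┃    def ┃ MapNavigator                 
 ┃        ┠──────────────────────────────
 ┃        ┃......................═.....#.
 ┃        ┃......♣...............═.....#.
 ┃# Proces┃......♣♣..............═.......
 ┃data = r┃......♣........^......═.....♣♣
 ┃        ┃..........~....@^^....═.....♣.
 ┃# TODO: ┃════════════.═══════.═════════
 ┃        ┃........~~~~..........═.......
 ┃        ┃..........~...........═.......
 ┃# Initia┃.................^.^..........
 ┃class Pr┗━━━━━━━━━━━━━━━━━━━━━━━━━━━━━━
 ┃    def __init__(self▼┃                


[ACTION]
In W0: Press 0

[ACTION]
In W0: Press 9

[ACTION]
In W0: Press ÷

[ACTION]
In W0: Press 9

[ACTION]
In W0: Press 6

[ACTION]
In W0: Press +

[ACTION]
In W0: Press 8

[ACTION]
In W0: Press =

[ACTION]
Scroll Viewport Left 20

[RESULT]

         ┠──────────────────────┨        
         ┃                     ▲┃────────
         ┃class Va┏━━━━━━━━━━━━━━━━━━━━━━
         ┃    def ┃ MapNavigator         
         ┃        ┠──────────────────────
         ┃        ┃......................
         ┃        ┃......♣...............
         ┃# Proces┃......♣♣..............
         ┃data = r┃......♣........^......
         ┃        ┃..........~....@^^....
         ┃# TODO: ┃════════════.═══════.═
         ┃        ┃........~~~~..........
         ┃        ┃..........~...........
         ┃# Initia┃.................^.^..
         ┃class Pr┗━━━━━━━━━━━━━━━━━━━━━━
         ┃    def __init__(self▼┃        


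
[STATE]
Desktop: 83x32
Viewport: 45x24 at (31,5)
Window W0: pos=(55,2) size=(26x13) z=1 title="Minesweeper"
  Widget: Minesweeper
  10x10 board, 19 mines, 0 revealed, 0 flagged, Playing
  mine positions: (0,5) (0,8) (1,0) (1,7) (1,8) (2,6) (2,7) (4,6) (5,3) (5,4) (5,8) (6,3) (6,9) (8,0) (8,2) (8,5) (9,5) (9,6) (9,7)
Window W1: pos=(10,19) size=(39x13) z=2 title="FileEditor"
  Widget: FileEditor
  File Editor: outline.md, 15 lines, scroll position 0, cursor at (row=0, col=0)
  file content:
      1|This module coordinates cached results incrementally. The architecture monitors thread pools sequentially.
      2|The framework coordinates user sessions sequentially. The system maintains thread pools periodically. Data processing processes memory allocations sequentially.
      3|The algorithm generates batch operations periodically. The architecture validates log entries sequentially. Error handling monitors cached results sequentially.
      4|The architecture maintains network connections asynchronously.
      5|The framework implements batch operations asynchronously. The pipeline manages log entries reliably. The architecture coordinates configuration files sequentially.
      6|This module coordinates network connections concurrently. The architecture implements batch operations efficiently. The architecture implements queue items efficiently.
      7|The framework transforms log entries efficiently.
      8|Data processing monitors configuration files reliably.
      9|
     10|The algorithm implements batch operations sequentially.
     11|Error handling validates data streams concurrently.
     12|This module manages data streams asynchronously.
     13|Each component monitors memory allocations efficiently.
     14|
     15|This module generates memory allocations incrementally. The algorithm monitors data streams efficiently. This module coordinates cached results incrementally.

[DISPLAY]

                        ┃■■■■■■■■■■          
                        ┃■■■■■■■■■■          
                        ┃■■■■■■■■■■          
                        ┃■■■■■■■■■■          
                        ┃■■■■■■■■■■          
                        ┃■■■■■■■■■■          
                        ┃■■■■■■■■■■          
                        ┃■■■■■■■■■■          
                        ┃■■■■■■■■■■          
                        ┗━━━━━━━━━━━━━━━━━━━━
                                             
                                             
                                             
                                             
━━━━━━━━━━━━━━━━━┓                           
                 ┃                           
─────────────────┨                           
tes cached resul▲┃                           
nates user sessi█┃                           
tes batch operat░┃                           
ntains network c░┃                           
ents batch opera░┃                           
tes network conn░┃                           
orms log entries░┃                           


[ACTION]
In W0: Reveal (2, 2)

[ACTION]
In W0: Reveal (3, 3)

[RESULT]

                        ┃■1  1■■■■■          
                        ┃■1  12■■■■          
                        ┃11   1■■■■          
                        ┃     2■■■■          
                        ┃  1222■■■■          
                        ┃  2■■■■■■■          
                        ┃  2■■■■■■■          
                        ┃122■■■■■■■          
                        ┃■■■■■■■■■■          
                        ┗━━━━━━━━━━━━━━━━━━━━
                                             
                                             
                                             
                                             
━━━━━━━━━━━━━━━━━┓                           
                 ┃                           
─────────────────┨                           
tes cached resul▲┃                           
nates user sessi█┃                           
tes batch operat░┃                           
ntains network c░┃                           
ents batch opera░┃                           
tes network conn░┃                           
orms log entries░┃                           


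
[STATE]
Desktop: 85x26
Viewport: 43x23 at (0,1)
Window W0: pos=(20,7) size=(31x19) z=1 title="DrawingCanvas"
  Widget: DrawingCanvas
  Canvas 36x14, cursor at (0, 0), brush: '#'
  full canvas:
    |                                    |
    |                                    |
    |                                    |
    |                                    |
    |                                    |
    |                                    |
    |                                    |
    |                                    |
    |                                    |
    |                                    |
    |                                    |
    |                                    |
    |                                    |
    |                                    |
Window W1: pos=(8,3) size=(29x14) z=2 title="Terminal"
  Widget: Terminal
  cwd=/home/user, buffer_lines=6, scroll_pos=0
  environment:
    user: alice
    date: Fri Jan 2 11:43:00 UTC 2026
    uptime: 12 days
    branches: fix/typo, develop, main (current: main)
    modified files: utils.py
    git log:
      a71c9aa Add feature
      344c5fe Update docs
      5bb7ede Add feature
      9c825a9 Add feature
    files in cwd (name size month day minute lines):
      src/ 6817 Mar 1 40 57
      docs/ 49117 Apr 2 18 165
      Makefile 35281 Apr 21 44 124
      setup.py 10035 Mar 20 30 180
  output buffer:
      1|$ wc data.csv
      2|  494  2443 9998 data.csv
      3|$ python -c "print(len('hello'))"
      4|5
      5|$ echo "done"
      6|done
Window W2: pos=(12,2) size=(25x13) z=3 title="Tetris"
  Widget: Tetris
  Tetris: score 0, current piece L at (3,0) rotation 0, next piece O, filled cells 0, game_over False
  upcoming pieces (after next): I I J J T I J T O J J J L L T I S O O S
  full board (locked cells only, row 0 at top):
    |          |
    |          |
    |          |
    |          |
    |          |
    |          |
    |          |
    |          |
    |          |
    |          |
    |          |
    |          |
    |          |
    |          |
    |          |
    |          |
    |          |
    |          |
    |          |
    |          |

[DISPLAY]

                                           
            ┏━━━━━━━━━━━━━━━━━━━━━━━┓      
        ┏━━━┃ Tetris                ┃      
        ┃ Te┠───────────────────────┨      
        ┠───┃          │Next:       ┃      
        ┃$ w┃          │▓▓          ┃      
        ┃  4┃          │▓▓          ┃━━━━━━
        ┃$ p┃          │            ┃      
        ┃5  ┃          │            ┃──────
        ┃$ e┃          │            ┃      
        ┃don┃          │Score:      ┃      
        ┃$ █┃          │0           ┃      
        ┃   ┃          │            ┃      
        ┃   ┗━━━━━━━━━━━━━━━━━━━━━━━┛      
        ┃                           ┃      
        ┗━━━━━━━━━━━━━━━━━━━━━━━━━━━┛      
                    ┃                      
                    ┃                      
                    ┃                      
                    ┃                      
                    ┃                      
                    ┃                      
                    ┃                      


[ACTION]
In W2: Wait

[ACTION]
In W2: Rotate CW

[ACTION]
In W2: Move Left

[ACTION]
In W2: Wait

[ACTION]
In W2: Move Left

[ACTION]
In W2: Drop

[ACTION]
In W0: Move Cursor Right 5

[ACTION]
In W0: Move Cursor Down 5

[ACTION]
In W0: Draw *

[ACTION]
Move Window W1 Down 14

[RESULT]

                                           
            ┏━━━━━━━━━━━━━━━━━━━━━━━┓      
            ┃ Tetris                ┃      
            ┠───────────────────────┨      
            ┃          │Next:       ┃      
            ┃          │▓▓          ┃      
            ┃          │▓▓          ┃━━━━━━
            ┃          │            ┃      
            ┃          │            ┃──────
            ┃          │            ┃      
            ┃          │Score:      ┃      
        ┏━━━┃          │0           ┃      
        ┃ Te┃          │            ┃      
        ┠───┗━━━━━━━━━━━━━━━━━━━━━━━┛      
        ┃$ wc data.csv              ┃      
        ┃  494  2443 9998 data.csv  ┃      
        ┃$ python -c "print(len('hel┃      
        ┃5                          ┃      
        ┃$ echo "done"              ┃      
        ┃done                       ┃      
        ┃$ █                        ┃      
        ┃                           ┃      
        ┃                           ┃      


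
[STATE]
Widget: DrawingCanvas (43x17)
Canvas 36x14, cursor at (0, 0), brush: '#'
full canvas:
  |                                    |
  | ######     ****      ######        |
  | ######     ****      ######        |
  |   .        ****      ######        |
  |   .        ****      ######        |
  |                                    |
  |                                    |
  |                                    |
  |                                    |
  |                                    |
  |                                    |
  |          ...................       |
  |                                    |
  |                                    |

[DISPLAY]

+                                          
 ######     ****      ######               
 ######     ****      ######               
   .        ****      ######               
   .        ****      ######               
                                           
                                           
                                           
                                           
                                           
                                           
          ...................              
                                           
                                           
                                           
                                           
                                           


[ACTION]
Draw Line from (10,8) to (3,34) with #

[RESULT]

+                                          
 ######     ****      ######               
 ######     ****      ######               
   .        ****      ######     ##        
   .        ****      ###### ####          
                         ####              
                      ###                  
                  ####                     
              ####                         
          ####                             
        ##                                 
          ...................              
                                           
                                           
                                           
                                           
                                           


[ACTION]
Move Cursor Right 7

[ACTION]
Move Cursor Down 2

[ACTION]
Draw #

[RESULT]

                                           
 ######     ****      ######               
 #######    ****      ######               
   .        ****      ######     ##        
   .        ****      ###### ####          
                         ####              
                      ###                  
                  ####                     
              ####                         
          ####                             
        ##                                 
          ...................              
                                           
                                           
                                           
                                           
                                           


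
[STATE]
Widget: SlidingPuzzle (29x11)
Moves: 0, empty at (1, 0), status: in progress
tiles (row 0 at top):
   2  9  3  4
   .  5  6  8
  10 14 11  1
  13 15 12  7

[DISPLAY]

┌────┬────┬────┬────┐        
│  2 │  9 │  3 │  4 │        
├────┼────┼────┼────┤        
│    │  5 │  6 │  8 │        
├────┼────┼────┼────┤        
│ 10 │ 14 │ 11 │  1 │        
├────┼────┼────┼────┤        
│ 13 │ 15 │ 12 │  7 │        
└────┴────┴────┴────┘        
Moves: 0                     
                             


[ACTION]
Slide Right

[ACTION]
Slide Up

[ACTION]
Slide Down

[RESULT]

┌────┬────┬────┬────┐        
│  2 │  9 │  3 │  4 │        
├────┼────┼────┼────┤        
│    │  5 │  6 │  8 │        
├────┼────┼────┼────┤        
│ 10 │ 14 │ 11 │  1 │        
├────┼────┼────┼────┤        
│ 13 │ 15 │ 12 │  7 │        
└────┴────┴────┴────┘        
Moves: 2                     
                             


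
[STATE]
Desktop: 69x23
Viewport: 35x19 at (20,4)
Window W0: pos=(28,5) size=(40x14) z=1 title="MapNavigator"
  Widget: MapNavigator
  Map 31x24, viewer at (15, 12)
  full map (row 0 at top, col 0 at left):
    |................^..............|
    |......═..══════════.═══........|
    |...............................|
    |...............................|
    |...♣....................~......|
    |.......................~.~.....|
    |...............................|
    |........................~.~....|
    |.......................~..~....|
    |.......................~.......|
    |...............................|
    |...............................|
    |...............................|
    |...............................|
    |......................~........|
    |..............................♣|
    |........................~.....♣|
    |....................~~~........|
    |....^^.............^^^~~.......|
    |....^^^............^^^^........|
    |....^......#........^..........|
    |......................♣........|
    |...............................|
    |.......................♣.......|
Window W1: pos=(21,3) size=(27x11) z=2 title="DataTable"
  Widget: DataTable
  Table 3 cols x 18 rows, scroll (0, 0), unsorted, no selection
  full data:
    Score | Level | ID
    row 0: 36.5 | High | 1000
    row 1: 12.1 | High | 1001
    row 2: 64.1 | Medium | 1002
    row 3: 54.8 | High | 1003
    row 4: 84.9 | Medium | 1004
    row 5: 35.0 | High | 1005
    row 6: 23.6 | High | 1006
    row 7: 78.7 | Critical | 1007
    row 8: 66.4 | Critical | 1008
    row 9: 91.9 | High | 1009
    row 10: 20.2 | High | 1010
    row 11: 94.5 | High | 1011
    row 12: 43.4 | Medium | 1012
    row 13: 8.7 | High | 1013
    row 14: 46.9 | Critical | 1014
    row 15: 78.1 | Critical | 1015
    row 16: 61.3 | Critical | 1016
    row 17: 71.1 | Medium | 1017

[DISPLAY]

 ┃ DataTable               ┃       
 ┠─────────────────────────┨━━━━━━━
 ┃Score│Level   │ID        ┃       
 ┃─────┼────────┼────      ┃───────
 ┃36.5 │High    │1000      ┃.......
 ┃12.1 │High    │1001      ┃.......
 ┃64.1 │Medium  │1002      ┃.......
 ┃54.8 │High    │1003      ┃.......
 ┃84.9 │Medium  │1004      ┃.......
 ┗━━━━━━━━━━━━━━━━━━━━━━━━━┛@......
        ┃    ......................
        ┃    ......................
        ┃    ......................
        ┃    ......................
        ┗━━━━━━━━━━━━━━━━━━━━━━━━━━
                                   
                                   
                                   
                                   


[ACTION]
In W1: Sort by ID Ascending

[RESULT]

 ┃ DataTable               ┃       
 ┠─────────────────────────┨━━━━━━━
 ┃Score│Level   │ID ▲      ┃       
 ┃─────┼────────┼────      ┃───────
 ┃36.5 │High    │1000      ┃.......
 ┃12.1 │High    │1001      ┃.......
 ┃64.1 │Medium  │1002      ┃.......
 ┃54.8 │High    │1003      ┃.......
 ┃84.9 │Medium  │1004      ┃.......
 ┗━━━━━━━━━━━━━━━━━━━━━━━━━┛@......
        ┃    ......................
        ┃    ......................
        ┃    ......................
        ┃    ......................
        ┗━━━━━━━━━━━━━━━━━━━━━━━━━━
                                   
                                   
                                   
                                   


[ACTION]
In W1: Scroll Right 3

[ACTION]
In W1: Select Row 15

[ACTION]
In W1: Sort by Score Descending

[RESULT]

 ┃ DataTable               ┃       
 ┠─────────────────────────┨━━━━━━━
 ┃Scor▼│Level   │ID        ┃       
 ┃─────┼────────┼────      ┃───────
 ┃94.5 │High    │1011      ┃.......
 ┃91.9 │High    │1009      ┃.......
 ┃84.9 │Medium  │1004      ┃.......
 ┃78.7 │Critical│1007      ┃.......
 ┃78.1 │Critical│1015      ┃.......
 ┗━━━━━━━━━━━━━━━━━━━━━━━━━┛@......
        ┃    ......................
        ┃    ......................
        ┃    ......................
        ┃    ......................
        ┗━━━━━━━━━━━━━━━━━━━━━━━━━━
                                   
                                   
                                   
                                   
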